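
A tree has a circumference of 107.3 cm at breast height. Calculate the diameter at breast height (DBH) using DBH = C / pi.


DBH = C / pi = 107.3 / 3.141593 = 34.1546 ≈ 34.15 cm

34.15 cm


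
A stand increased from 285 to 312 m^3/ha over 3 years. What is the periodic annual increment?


PAI = (V2 - V1) / period = (312 - 285) / 3 = 27 / 3 = 9.00 m^3/ha/yr

9.00 m^3/ha/yr


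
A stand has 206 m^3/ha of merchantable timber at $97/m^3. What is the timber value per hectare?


Value = 206 * 97 = $19982/ha

$19982/ha


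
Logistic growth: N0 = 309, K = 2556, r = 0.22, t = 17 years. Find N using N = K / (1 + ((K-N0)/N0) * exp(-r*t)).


(K - N0)/N0 = (2556 - 309)/309 = 2247/309 = 7.27184
r*t = 0.22 * 17 = 3.74; exp(-3.74) = 0.0237541
7.27184 * 0.0237541 = 0.172736
1 + 0.172736 = 1.17274
N = 2556 / 1.17274 = 2179.51 ≈ 2180

2180


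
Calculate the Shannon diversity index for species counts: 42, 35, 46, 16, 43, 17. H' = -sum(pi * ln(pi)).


Total N = 42 + 35 + 46 + 16 + 43 + 17 = 199
Per-species terms:
  p = 42/199 = 0.211055; ln(p) = -1.555637; p*ln(p) = 0.211055 * (-1.555637) = -0.328325
  p = 35/199 = 0.175879; ln(p) = -1.737959; p*ln(p) = 0.175879 * (-1.737959) = -0.305670
  p = 46/199 = 0.231156; ln(p) = -1.464662; p*ln(p) = 0.231156 * (-1.464662) = -0.338565
  p = 16/199 = 0.080402; ln(p) = -2.520716; p*ln(p) = 0.080402 * (-2.520716) = -0.202671
  p = 43/199 = 0.216080; ln(p) = -1.532107; p*ln(p) = 0.216080 * (-1.532107) = -0.331058
  p = 17/199 = 0.085427; ln(p) = -2.460093; p*ln(p) = 0.085427 * (-2.460093) = -0.210158
sum(p*ln(p)) = (-0.328325) + (-0.305670) + (-0.338565) + (-0.202671) + (-0.331058) + (-0.210158) = -1.716447
H' = -(-1.716447) = 1.716447 ≈ 1.7164

1.7164


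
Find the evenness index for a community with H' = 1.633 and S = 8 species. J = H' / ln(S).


ln(8) = 2.07944
J = H' / ln(S) = 1.633 / 2.07944 = 0.785308 ≈ 0.7853

0.7853


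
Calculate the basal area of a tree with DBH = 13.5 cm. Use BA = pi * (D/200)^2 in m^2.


D/200 = 13.5/200 = 0.0675 m
(D/200)^2 = 0.0675^2 = 0.00455625
BA = 3.141593 * 0.00455625 = 0.0143139 ≈ 0.0143 m^2

0.0143 m^2


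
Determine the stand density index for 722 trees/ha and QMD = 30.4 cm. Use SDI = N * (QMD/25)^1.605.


QMD/25 = 30.4/25 = 1.216
(1.216)^1.605 = exp(1.605 * ln(1.216)) = exp(1.605 * 0.195567) = exp(0.313885) = 1.36873
SDI = 722 * 1.36873 = 988.223 ≈ 988

988


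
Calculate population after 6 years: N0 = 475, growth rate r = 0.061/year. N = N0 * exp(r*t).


r*t = 0.061 * 6 = 0.366
exp(0.366) = 1.44196
N = 475 * 1.44196 = 684.931 ≈ 685

685


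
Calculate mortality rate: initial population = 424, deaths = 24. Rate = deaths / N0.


Mortality rate = 24 / 424 = 0.056604 ≈ 0.0566

0.0566


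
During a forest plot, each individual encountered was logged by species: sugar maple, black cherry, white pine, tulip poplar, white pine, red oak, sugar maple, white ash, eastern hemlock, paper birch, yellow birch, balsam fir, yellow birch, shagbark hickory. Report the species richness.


Total individuals logged = 14
Distinct species (count of individuals): sugar maple (2), black cherry (1), white pine (2), tulip poplar (1), red oak (1), white ash (1), eastern hemlock (1), paper birch (1), yellow birch (2), balsam fir (1), shagbark hickory (1)
Species richness = number of distinct species = 11

11


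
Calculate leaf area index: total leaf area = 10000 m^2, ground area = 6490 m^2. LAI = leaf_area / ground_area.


LAI = 10000 / 6490 = 1.5408 ≈ 1.54

1.54


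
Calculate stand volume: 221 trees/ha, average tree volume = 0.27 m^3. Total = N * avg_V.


V_stand = 221 * 0.27 = 59.67 ≈ 59.7 m^3/ha

59.7 m^3/ha


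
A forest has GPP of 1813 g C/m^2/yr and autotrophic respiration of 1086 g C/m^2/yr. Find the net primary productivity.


NPP = GPP - Ra = 1813 - 1086 = 727 g C/m^2/yr

727 g C/m^2/yr


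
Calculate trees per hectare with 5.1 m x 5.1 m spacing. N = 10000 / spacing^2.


N = 10000 / 5.1^2 = 10000 / 26.01 = 384.468 ≈ 384 trees/ha

384 trees/ha


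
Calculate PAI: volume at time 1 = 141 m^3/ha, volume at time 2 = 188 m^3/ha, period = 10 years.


PAI = (V2 - V1) / period = (188 - 141) / 10 = 47 / 10 = 4.70 m^3/ha/yr

4.70 m^3/ha/yr


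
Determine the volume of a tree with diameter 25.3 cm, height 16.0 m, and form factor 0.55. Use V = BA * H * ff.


(D/200)^2 = (25.3/200)^2 = 0.1265^2 = 0.01600225
BA = 3.141593 * 0.01600225 = 0.0502726 m^2
V = 0.0502726 * 16.0 * 0.55 = 0.442399 ≈ 0.442 m^3

0.442 m^3


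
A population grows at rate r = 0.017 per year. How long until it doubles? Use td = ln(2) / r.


td = ln(2) / 0.017 = 0.693147 / 0.017 = 40.7734 ≈ 40.8 years

40.8 years


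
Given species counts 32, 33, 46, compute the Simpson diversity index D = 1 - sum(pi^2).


Total N = 32 + 33 + 46 = 111
Per-species terms:
  p = 32/111 = 0.288288; p^2 = 0.288288^2 = 0.083110
  p = 33/111 = 0.297297; p^2 = 0.297297^2 = 0.088386
  p = 46/111 = 0.414414; p^2 = 0.414414^2 = 0.171739
sum(p^2) = 0.083110 + 0.088386 + 0.171739 = 0.343235
D = 1 - 0.343235 = 0.656765 ≈ 0.6568

0.6568


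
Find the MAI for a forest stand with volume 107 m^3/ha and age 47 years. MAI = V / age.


MAI = 107 / 47 = 2.2766 ≈ 2.28 m^3/ha/yr

2.28 m^3/ha/yr


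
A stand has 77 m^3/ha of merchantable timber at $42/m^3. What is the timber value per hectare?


Value = 77 * 42 = $3234/ha

$3234/ha


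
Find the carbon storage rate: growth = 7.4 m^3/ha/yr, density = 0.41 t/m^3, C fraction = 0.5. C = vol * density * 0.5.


C = 7.4 * 0.41 * 0.5 = 1.517 ≈ 1.52 t C/ha/yr

1.52 t C/ha/yr


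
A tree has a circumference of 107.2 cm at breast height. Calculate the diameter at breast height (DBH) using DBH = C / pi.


DBH = C / pi = 107.2 / 3.141593 = 34.1228 ≈ 34.12 cm

34.12 cm


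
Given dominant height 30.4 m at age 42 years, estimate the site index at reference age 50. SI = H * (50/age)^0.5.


50/42 = 1.19048
(1.19048)^0.5 = 1.09109
SI = 30.4 * 1.09109 = 33.1691 ≈ 33.2 m

33.2 m


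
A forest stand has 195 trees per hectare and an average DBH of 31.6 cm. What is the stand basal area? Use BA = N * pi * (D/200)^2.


(D/200)^2 = (31.6/200)^2 = 0.158^2 = 0.024964
Individual BA = 3.141593 * 0.024964 = 0.0784267 m^2
Stand BA = 195 * 0.0784267 = 15.2932 ≈ 15.29 m^2/ha

15.29 m^2/ha


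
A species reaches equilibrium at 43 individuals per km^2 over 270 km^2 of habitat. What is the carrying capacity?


K = 43 * 270 = 11610 individuals

11610 individuals


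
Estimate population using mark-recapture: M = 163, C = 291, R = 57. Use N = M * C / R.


N = M * C / R = 163 * 291 / 57 = 47433 / 57 = 832.16 ≈ 832

832 individuals


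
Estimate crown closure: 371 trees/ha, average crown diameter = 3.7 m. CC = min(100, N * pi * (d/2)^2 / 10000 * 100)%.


(d/2)^2 = (3.7/2)^2 = 1.85^2 = 3.4225
Crown area = 3.141593 * 3.4225 = 10.7521 m^2
N * area / 10000 * 100 = 371 * 10.7521 / 10000 * 100 = 39.8903
CC = min(100, 39.8903) = 39.8903 ≈ 39.9%

39.9%


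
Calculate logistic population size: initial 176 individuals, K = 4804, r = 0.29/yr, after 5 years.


(K - N0)/N0 = (4804 - 176)/176 = 4628/176 = 26.2955
r*t = 0.29 * 5 = 1.45; exp(-1.45) = 0.234570
26.2955 * 0.234570 = 6.16814
1 + 6.16814 = 7.16814
N = 4804 / 7.16814 = 670.188 ≈ 670

670


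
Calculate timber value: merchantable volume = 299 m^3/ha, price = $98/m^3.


Value = 299 * 98 = $29302/ha

$29302/ha


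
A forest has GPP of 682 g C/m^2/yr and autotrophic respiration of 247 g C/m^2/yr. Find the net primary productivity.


NPP = GPP - Ra = 682 - 247 = 435 g C/m^2/yr

435 g C/m^2/yr


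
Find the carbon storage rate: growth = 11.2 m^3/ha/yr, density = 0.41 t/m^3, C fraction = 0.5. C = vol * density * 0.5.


C = 11.2 * 0.41 * 0.5 = 2.296 ≈ 2.30 t C/ha/yr

2.30 t C/ha/yr


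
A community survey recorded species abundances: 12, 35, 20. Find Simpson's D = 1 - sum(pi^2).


Total N = 12 + 35 + 20 = 67
Per-species terms:
  p = 12/67 = 0.179104; p^2 = 0.179104^2 = 0.032078
  p = 35/67 = 0.522388; p^2 = 0.522388^2 = 0.272889
  p = 20/67 = 0.298507; p^2 = 0.298507^2 = 0.089106
sum(p^2) = 0.032078 + 0.272889 + 0.089106 = 0.394073
D = 1 - 0.394073 = 0.605927 ≈ 0.6059

0.6059


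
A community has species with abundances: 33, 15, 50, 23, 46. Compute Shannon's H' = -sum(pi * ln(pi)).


Total N = 33 + 15 + 50 + 23 + 46 = 167
Per-species terms:
  p = 33/167 = 0.197605; ln(p) = -1.621485; p*ln(p) = 0.197605 * (-1.621485) = -0.320414
  p = 15/167 = 0.089820; ln(p) = -2.409948; p*ln(p) = 0.089820 * (-2.409948) = -0.216462
  p = 50/167 = 0.299401; ln(p) = -1.205971; p*ln(p) = 0.299401 * (-1.205971) = -0.361069
  p = 23/167 = 0.137725; ln(p) = -1.982496; p*ln(p) = 0.137725 * (-1.982496) = -0.273039
  p = 46/167 = 0.275449; ln(p) = -1.289353; p*ln(p) = 0.275449 * (-1.289353) = -0.355151
sum(p*ln(p)) = (-0.320414) + (-0.216462) + (-0.361069) + (-0.273039) + (-0.355151) = -1.526135
H' = -(-1.526135) = 1.526135 ≈ 1.5261

1.5261


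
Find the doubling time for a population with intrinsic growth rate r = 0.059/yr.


td = ln(2) / 0.059 = 0.693147 / 0.059 = 11.7483 ≈ 11.7 years

11.7 years


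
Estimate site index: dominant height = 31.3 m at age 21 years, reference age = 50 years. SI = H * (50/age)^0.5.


50/21 = 2.38095
(2.38095)^0.5 = 1.54303
SI = 31.3 * 1.54303 = 48.2968 ≈ 48.3 m

48.3 m


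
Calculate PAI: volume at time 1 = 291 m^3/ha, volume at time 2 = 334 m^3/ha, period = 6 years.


PAI = (V2 - V1) / period = (334 - 291) / 6 = 43 / 6 = 7.1667 ≈ 7.17 m^3/ha/yr

7.17 m^3/ha/yr


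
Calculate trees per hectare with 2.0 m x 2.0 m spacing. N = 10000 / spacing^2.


N = 10000 / 2.0^2 = 10000 / 4 = 2500.00 ≈ 2500 trees/ha

2500 trees/ha


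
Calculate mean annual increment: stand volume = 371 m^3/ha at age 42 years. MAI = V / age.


MAI = 371 / 42 = 8.8333 ≈ 8.83 m^3/ha/yr

8.83 m^3/ha/yr


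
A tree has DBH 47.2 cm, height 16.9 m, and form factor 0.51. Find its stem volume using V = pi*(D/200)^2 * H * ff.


(D/200)^2 = (47.2/200)^2 = 0.236^2 = 0.055696
BA = 3.141593 * 0.055696 = 0.174974 m^2
V = 0.174974 * 16.9 * 0.51 = 1.50810 ≈ 1.508 m^3

1.508 m^3


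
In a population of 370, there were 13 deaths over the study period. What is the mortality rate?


Mortality rate = 13 / 370 = 0.035135 ≈ 0.0351

0.0351


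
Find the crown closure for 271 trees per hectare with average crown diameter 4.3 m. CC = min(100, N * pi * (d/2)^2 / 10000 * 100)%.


(d/2)^2 = (4.3/2)^2 = 2.15^2 = 4.6225
Crown area = 3.141593 * 4.6225 = 14.5220 m^2
N * area / 10000 * 100 = 271 * 14.5220 / 10000 * 100 = 39.3546
CC = min(100, 39.3546) = 39.3546 ≈ 39.4%

39.4%


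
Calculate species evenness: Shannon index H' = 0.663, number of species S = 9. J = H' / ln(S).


ln(9) = 2.19722
J = H' / ln(S) = 0.663 / 2.19722 = 0.301745 ≈ 0.3017

0.3017


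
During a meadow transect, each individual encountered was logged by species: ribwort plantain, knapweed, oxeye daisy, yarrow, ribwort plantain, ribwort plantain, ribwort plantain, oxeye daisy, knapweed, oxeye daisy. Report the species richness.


Total individuals logged = 10
Distinct species (count of individuals): ribwort plantain (4), knapweed (2), oxeye daisy (3), yarrow (1)
Species richness = number of distinct species = 4

4


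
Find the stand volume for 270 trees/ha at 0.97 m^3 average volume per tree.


V_stand = 270 * 0.97 = 261.9 m^3/ha

261.9 m^3/ha


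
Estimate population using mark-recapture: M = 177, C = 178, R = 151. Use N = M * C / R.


N = M * C / R = 177 * 178 / 151 = 31506 / 151 = 208.65 ≈ 209

209 individuals


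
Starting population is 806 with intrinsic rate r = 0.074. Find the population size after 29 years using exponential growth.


r*t = 0.074 * 29 = 2.146
exp(2.146) = 8.55059
N = 806 * 8.55059 = 6891.78 ≈ 6892

6892


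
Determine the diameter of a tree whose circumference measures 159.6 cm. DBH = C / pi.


DBH = C / pi = 159.6 / 3.141593 = 50.8023 ≈ 50.80 cm

50.80 cm


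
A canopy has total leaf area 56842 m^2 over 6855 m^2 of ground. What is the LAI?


LAI = 56842 / 6855 = 8.2920 ≈ 8.29

8.29


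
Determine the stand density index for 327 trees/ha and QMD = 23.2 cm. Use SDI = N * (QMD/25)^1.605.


QMD/25 = 23.2/25 = 0.928
(0.928)^1.605 = exp(1.605 * ln(0.928)) = exp(1.605 * (-0.0747235)) = exp(-0.119931) = 0.886982
SDI = 327 * 0.886982 = 290.043 ≈ 290

290


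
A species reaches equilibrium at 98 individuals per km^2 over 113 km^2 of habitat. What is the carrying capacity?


K = 98 * 113 = 11074 individuals

11074 individuals


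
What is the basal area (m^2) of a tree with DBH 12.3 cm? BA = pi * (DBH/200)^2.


D/200 = 12.3/200 = 0.0615 m
(D/200)^2 = 0.0615^2 = 0.00378225
BA = 3.141593 * 0.00378225 = 0.0118823 ≈ 0.0119 m^2

0.0119 m^2


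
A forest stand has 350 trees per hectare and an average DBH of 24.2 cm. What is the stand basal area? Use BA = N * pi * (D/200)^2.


(D/200)^2 = (24.2/200)^2 = 0.121^2 = 0.014641
Individual BA = 3.141593 * 0.014641 = 0.0459961 m^2
Stand BA = 350 * 0.0459961 = 16.0986 ≈ 16.10 m^2/ha

16.10 m^2/ha


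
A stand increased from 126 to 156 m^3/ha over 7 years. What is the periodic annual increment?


PAI = (V2 - V1) / period = (156 - 126) / 7 = 30 / 7 = 4.2857 ≈ 4.29 m^3/ha/yr

4.29 m^3/ha/yr


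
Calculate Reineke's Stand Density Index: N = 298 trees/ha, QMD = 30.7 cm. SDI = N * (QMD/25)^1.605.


QMD/25 = 30.7/25 = 1.228
(1.228)^1.605 = exp(1.605 * ln(1.228)) = exp(1.605 * 0.205387) = exp(0.329646) = 1.39048
SDI = 298 * 1.39048 = 414.363 ≈ 414

414


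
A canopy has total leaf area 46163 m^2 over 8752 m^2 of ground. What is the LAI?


LAI = 46163 / 8752 = 5.2746 ≈ 5.27

5.27


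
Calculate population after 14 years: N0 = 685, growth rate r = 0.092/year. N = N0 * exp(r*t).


r*t = 0.092 * 14 = 1.288
exp(1.288) = 3.62553
N = 685 * 3.62553 = 2483.49 ≈ 2483

2483


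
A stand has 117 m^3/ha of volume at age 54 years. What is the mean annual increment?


MAI = 117 / 54 = 2.1667 ≈ 2.17 m^3/ha/yr

2.17 m^3/ha/yr


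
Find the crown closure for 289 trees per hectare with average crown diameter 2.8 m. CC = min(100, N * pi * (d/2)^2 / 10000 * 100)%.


(d/2)^2 = (2.8/2)^2 = 1.4^2 = 1.96
Crown area = 3.141593 * 1.96 = 6.15752 m^2
N * area / 10000 * 100 = 289 * 6.15752 / 10000 * 100 = 17.7952
CC = min(100, 17.7952) = 17.7952 ≈ 17.8%

17.8%


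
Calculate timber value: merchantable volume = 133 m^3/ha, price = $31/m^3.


Value = 133 * 31 = $4123/ha

$4123/ha


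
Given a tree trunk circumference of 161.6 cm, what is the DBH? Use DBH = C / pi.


DBH = C / pi = 161.6 / 3.141593 = 51.4389 ≈ 51.44 cm

51.44 cm


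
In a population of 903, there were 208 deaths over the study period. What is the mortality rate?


Mortality rate = 208 / 903 = 0.230343 ≈ 0.2303

0.2303


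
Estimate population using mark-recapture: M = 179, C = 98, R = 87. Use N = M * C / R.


N = M * C / R = 179 * 98 / 87 = 17542 / 87 = 201.63 ≈ 202

202 individuals


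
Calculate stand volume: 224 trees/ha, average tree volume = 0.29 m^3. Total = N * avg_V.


V_stand = 224 * 0.29 = 64.96 ≈ 65.0 m^3/ha

65.0 m^3/ha


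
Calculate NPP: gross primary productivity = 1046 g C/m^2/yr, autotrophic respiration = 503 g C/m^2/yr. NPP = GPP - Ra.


NPP = GPP - Ra = 1046 - 503 = 543 g C/m^2/yr

543 g C/m^2/yr


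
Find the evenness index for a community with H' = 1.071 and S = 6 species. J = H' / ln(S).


ln(6) = 1.79176
J = H' / ln(S) = 1.071 / 1.79176 = 0.597736 ≈ 0.5977

0.5977


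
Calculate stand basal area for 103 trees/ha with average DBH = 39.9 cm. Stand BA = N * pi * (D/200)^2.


(D/200)^2 = (39.9/200)^2 = 0.1995^2 = 0.03980025
Individual BA = 3.141593 * 0.03980025 = 0.125036 m^2
Stand BA = 103 * 0.125036 = 12.8787 ≈ 12.88 m^2/ha

12.88 m^2/ha


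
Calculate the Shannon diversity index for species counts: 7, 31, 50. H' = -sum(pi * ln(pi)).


Total N = 7 + 31 + 50 = 88
Per-species terms:
  p = 7/88 = 0.079545; ln(p) = -2.531432; p*ln(p) = 0.079545 * (-2.531432) = -0.201363
  p = 31/88 = 0.352273; ln(p) = -1.043349; p*ln(p) = 0.352273 * (-1.043349) = -0.367544
  p = 50/88 = 0.568182; ln(p) = -0.565313; p*ln(p) = 0.568182 * (-0.565313) = -0.321201
sum(p*ln(p)) = (-0.201363) + (-0.367544) + (-0.321201) = -0.890108
H' = -(-0.890108) = 0.890108 ≈ 0.8901

0.8901


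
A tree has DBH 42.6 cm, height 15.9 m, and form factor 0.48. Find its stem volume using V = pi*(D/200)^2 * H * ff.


(D/200)^2 = (42.6/200)^2 = 0.213^2 = 0.045369
BA = 3.141593 * 0.045369 = 0.142531 m^2
V = 0.142531 * 15.9 * 0.48 = 1.08780 ≈ 1.088 m^3

1.088 m^3


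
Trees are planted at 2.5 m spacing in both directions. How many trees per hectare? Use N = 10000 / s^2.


N = 10000 / 2.5^2 = 10000 / 6.25 = 1600.00 ≈ 1600 trees/ha

1600 trees/ha


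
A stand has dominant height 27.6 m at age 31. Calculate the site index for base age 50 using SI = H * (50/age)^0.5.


50/31 = 1.61290
(1.61290)^0.5 = 1.27000
SI = 27.6 * 1.27000 = 35.0520 ≈ 35.1 m

35.1 m


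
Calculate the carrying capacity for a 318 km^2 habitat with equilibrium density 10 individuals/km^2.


K = 10 * 318 = 3180 individuals

3180 individuals


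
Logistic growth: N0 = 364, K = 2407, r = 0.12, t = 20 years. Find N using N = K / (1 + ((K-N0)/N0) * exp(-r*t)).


(K - N0)/N0 = (2407 - 364)/364 = 2043/364 = 5.61264
r*t = 0.12 * 20 = 2.4; exp(-2.4) = 0.0907180
5.61264 * 0.0907180 = 0.509167
1 + 0.509167 = 1.50917
N = 2407 / 1.50917 = 1594.92 ≈ 1595

1595


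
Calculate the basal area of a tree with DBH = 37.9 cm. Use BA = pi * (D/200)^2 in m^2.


D/200 = 37.9/200 = 0.1895 m
(D/200)^2 = 0.1895^2 = 0.03591025
BA = 3.141593 * 0.03591025 = 0.112815 ≈ 0.1128 m^2

0.1128 m^2


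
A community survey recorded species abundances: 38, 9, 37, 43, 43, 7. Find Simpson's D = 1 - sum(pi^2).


Total N = 38 + 9 + 37 + 43 + 43 + 7 = 177
Per-species terms:
  p = 38/177 = 0.214689; p^2 = 0.214689^2 = 0.046091
  p = 9/177 = 0.050847; p^2 = 0.050847^2 = 0.002585
  p = 37/177 = 0.209040; p^2 = 0.209040^2 = 0.043698
  p = 43/177 = 0.242938; p^2 = 0.242938^2 = 0.059019
  p = 43/177 = 0.242938; p^2 = 0.242938^2 = 0.059019
  p = 7/177 = 0.039548; p^2 = 0.039548^2 = 0.001564
sum(p^2) = 0.046091 + 0.002585 + 0.043698 + 0.059019 + 0.059019 + 0.001564 = 0.211976
D = 1 - 0.211976 = 0.788024 ≈ 0.7880

0.7880


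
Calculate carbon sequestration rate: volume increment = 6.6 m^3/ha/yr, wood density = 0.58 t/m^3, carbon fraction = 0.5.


C = 6.6 * 0.58 * 0.5 = 1.914 ≈ 1.91 t C/ha/yr

1.91 t C/ha/yr


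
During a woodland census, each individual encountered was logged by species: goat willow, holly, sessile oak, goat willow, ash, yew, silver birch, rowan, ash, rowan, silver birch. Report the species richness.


Total individuals logged = 11
Distinct species (count of individuals): goat willow (2), holly (1), sessile oak (1), ash (2), yew (1), silver birch (2), rowan (2)
Species richness = number of distinct species = 7

7


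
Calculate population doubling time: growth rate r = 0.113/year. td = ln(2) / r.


td = ln(2) / 0.113 = 0.693147 / 0.113 = 6.13404 ≈ 6.1 years

6.1 years


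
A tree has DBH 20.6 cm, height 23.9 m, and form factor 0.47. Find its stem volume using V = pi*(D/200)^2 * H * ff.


(D/200)^2 = (20.6/200)^2 = 0.103^2 = 0.010609
BA = 3.141593 * 0.010609 = 0.0333292 m^2
V = 0.0333292 * 23.9 * 0.47 = 0.374387 ≈ 0.374 m^3

0.374 m^3


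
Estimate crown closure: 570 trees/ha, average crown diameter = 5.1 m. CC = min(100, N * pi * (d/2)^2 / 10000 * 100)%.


(d/2)^2 = (5.1/2)^2 = 2.55^2 = 6.5025
Crown area = 3.141593 * 6.5025 = 20.4282 m^2
N * area / 10000 * 100 = 570 * 20.4282 / 10000 * 100 = 116.441
CC = min(100, 116.441) = 100%

100%


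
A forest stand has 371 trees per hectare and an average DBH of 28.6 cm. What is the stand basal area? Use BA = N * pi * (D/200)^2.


(D/200)^2 = (28.6/200)^2 = 0.143^2 = 0.020449
Individual BA = 3.141593 * 0.020449 = 0.0642424 m^2
Stand BA = 371 * 0.0642424 = 23.8339 ≈ 23.83 m^2/ha

23.83 m^2/ha


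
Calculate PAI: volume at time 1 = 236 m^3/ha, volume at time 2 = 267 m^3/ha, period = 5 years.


PAI = (V2 - V1) / period = (267 - 236) / 5 = 31 / 5 = 6.20 m^3/ha/yr

6.20 m^3/ha/yr


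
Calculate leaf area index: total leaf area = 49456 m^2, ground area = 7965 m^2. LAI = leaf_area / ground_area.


LAI = 49456 / 7965 = 6.2092 ≈ 6.21

6.21


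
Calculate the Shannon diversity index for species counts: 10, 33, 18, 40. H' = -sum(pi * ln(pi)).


Total N = 10 + 33 + 18 + 40 = 101
Per-species terms:
  p = 10/101 = 0.099010; ln(p) = -2.312534; p*ln(p) = 0.099010 * (-2.312534) = -0.228964
  p = 33/101 = 0.326733; ln(p) = -1.118612; p*ln(p) = 0.326733 * (-1.118612) = -0.365487
  p = 18/101 = 0.178218; ln(p) = -1.724748; p*ln(p) = 0.178218 * (-1.724748) = -0.307381
  p = 40/101 = 0.396040; ln(p) = -0.926240; p*ln(p) = 0.396040 * (-0.926240) = -0.366828
sum(p*ln(p)) = (-0.228964) + (-0.365487) + (-0.307381) + (-0.366828) = -1.268660
H' = -(-1.268660) = 1.268660 ≈ 1.2687

1.2687


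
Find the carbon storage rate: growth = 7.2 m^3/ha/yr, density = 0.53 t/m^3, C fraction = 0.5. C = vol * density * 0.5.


C = 7.2 * 0.53 * 0.5 = 1.908 ≈ 1.91 t C/ha/yr

1.91 t C/ha/yr


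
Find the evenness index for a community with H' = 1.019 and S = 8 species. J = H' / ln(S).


ln(8) = 2.07944
J = H' / ln(S) = 1.019 / 2.07944 = 0.490036 ≈ 0.4900

0.4900


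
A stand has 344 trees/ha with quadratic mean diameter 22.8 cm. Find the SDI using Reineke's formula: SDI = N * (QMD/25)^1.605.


QMD/25 = 22.8/25 = 0.912
(0.912)^1.605 = exp(1.605 * ln(0.912)) = exp(1.605 * (-0.0921153)) = exp(-0.147845) = 0.862565
SDI = 344 * 0.862565 = 296.722 ≈ 297

297


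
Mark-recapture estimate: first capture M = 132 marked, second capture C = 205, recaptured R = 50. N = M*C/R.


N = M * C / R = 132 * 205 / 50 = 27060 / 50 = 541.20 ≈ 541

541 individuals


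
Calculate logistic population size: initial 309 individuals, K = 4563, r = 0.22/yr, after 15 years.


(K - N0)/N0 = (4563 - 309)/309 = 4254/309 = 13.7670
r*t = 0.22 * 15 = 3.3; exp(-3.3) = 0.0368832
13.7670 * 0.0368832 = 0.507771
1 + 0.507771 = 1.50777
N = 4563 / 1.50777 = 3026.32 ≈ 3026

3026


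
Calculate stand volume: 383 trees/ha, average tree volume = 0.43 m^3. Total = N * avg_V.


V_stand = 383 * 0.43 = 164.69 ≈ 164.7 m^3/ha

164.7 m^3/ha


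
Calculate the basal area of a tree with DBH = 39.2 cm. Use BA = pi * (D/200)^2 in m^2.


D/200 = 39.2/200 = 0.196 m
(D/200)^2 = 0.196^2 = 0.038416
BA = 3.141593 * 0.038416 = 0.120687 ≈ 0.1207 m^2

0.1207 m^2


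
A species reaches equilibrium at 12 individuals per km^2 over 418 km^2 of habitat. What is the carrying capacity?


K = 12 * 418 = 5016 individuals

5016 individuals


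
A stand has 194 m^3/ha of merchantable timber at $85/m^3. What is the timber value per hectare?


Value = 194 * 85 = $16490/ha

$16490/ha


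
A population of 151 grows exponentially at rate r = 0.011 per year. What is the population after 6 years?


r*t = 0.011 * 6 = 0.066
exp(0.066) = 1.06823
N = 151 * 1.06823 = 161.303 ≈ 161

161


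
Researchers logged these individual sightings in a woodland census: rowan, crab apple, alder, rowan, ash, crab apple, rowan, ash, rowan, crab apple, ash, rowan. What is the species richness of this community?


Total individuals logged = 12
Distinct species (count of individuals): rowan (5), crab apple (3), alder (1), ash (3)
Species richness = number of distinct species = 4

4


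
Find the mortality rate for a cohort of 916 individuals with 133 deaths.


Mortality rate = 133 / 916 = 0.145197 ≈ 0.1452

0.1452


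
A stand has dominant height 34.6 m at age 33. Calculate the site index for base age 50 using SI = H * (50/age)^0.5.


50/33 = 1.51515
(1.51515)^0.5 = 1.23091
SI = 34.6 * 1.23091 = 42.5895 ≈ 42.6 m

42.6 m


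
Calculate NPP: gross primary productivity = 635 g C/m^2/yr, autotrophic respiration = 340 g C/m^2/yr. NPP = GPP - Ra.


NPP = GPP - Ra = 635 - 340 = 295 g C/m^2/yr

295 g C/m^2/yr


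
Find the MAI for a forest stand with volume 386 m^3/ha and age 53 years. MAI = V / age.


MAI = 386 / 53 = 7.2830 ≈ 7.28 m^3/ha/yr

7.28 m^3/ha/yr


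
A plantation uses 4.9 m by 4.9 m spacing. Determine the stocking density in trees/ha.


N = 10000 / 4.9^2 = 10000 / 24.01 = 416.493 ≈ 416 trees/ha

416 trees/ha


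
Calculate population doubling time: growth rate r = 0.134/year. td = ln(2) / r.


td = ln(2) / 0.134 = 0.693147 / 0.134 = 5.17274 ≈ 5.2 years

5.2 years


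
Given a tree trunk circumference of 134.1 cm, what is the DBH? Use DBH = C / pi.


DBH = C / pi = 134.1 / 3.141593 = 42.6854 ≈ 42.69 cm

42.69 cm


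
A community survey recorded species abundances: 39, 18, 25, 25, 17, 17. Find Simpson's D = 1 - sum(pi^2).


Total N = 39 + 18 + 25 + 25 + 17 + 17 = 141
Per-species terms:
  p = 39/141 = 0.276596; p^2 = 0.276596^2 = 0.076505
  p = 18/141 = 0.127660; p^2 = 0.127660^2 = 0.016297
  p = 25/141 = 0.177305; p^2 = 0.177305^2 = 0.031437
  p = 25/141 = 0.177305; p^2 = 0.177305^2 = 0.031437
  p = 17/141 = 0.120567; p^2 = 0.120567^2 = 0.014536
  p = 17/141 = 0.120567; p^2 = 0.120567^2 = 0.014536
sum(p^2) = 0.076505 + 0.016297 + 0.031437 + 0.031437 + 0.014536 + 0.014536 = 0.184748
D = 1 - 0.184748 = 0.815252 ≈ 0.8153

0.8153


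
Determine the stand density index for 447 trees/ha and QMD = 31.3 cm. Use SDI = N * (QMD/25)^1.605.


QMD/25 = 31.3/25 = 1.252
(1.252)^1.605 = exp(1.605 * ln(1.252)) = exp(1.605 * 0.224742) = exp(0.360711) = 1.43435
SDI = 447 * 1.43435 = 641.154 ≈ 641

641


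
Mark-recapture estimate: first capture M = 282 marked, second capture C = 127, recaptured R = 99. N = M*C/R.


N = M * C / R = 282 * 127 / 99 = 35814 / 99 = 361.76 ≈ 362

362 individuals


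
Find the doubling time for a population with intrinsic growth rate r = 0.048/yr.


td = ln(2) / 0.048 = 0.693147 / 0.048 = 14.4406 ≈ 14.4 years

14.4 years


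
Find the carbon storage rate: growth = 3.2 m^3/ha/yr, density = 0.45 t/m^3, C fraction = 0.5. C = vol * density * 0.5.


C = 3.2 * 0.45 * 0.5 = 0.72 t C/ha/yr

0.72 t C/ha/yr


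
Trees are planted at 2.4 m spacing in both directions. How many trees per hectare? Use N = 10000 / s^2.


N = 10000 / 2.4^2 = 10000 / 5.76 = 1736.11 ≈ 1736 trees/ha

1736 trees/ha


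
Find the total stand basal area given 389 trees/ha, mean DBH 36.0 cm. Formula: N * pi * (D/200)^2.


(D/200)^2 = (36.0/200)^2 = 0.18^2 = 0.0324
Individual BA = 3.141593 * 0.0324 = 0.101788 m^2
Stand BA = 389 * 0.101788 = 39.5955 ≈ 39.60 m^2/ha

39.60 m^2/ha


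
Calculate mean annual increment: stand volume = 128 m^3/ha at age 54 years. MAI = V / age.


MAI = 128 / 54 = 2.3704 ≈ 2.37 m^3/ha/yr

2.37 m^3/ha/yr


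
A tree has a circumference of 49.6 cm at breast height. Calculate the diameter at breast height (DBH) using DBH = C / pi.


DBH = C / pi = 49.6 / 3.141593 = 15.7882 ≈ 15.79 cm

15.79 cm


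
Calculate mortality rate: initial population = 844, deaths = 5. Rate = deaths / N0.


Mortality rate = 5 / 844 = 0.005924 ≈ 0.0059

0.0059


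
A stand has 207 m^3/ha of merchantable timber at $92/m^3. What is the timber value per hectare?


Value = 207 * 92 = $19044/ha

$19044/ha


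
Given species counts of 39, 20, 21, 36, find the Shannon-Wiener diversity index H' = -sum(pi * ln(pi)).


Total N = 39 + 20 + 21 + 36 = 116
Per-species terms:
  p = 39/116 = 0.336207; ln(p) = -1.090028; p*ln(p) = 0.336207 * (-1.090028) = -0.366475
  p = 20/116 = 0.172414; ln(p) = -1.757857; p*ln(p) = 0.172414 * (-1.757857) = -0.303079
  p = 21/116 = 0.181034; ln(p) = -1.709070; p*ln(p) = 0.181034 * (-1.709070) = -0.309400
  p = 36/116 = 0.310345; ln(p) = -1.170071; p*ln(p) = 0.310345 * (-1.170071) = -0.363126
sum(p*ln(p)) = (-0.366475) + (-0.303079) + (-0.309400) + (-0.363126) = -1.342080
H' = -(-1.342080) = 1.342080 ≈ 1.3421

1.3421


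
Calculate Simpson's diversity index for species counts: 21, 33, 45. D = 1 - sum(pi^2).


Total N = 21 + 33 + 45 = 99
Per-species terms:
  p = 21/99 = 0.212121; p^2 = 0.212121^2 = 0.044995
  p = 33/99 = 0.333333; p^2 = 0.333333^2 = 0.111111
  p = 45/99 = 0.454545; p^2 = 0.454545^2 = 0.206611
sum(p^2) = 0.044995 + 0.111111 + 0.206611 = 0.362717
D = 1 - 0.362717 = 0.637283 ≈ 0.6373

0.6373


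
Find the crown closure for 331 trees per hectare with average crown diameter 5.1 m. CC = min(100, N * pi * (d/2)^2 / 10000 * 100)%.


(d/2)^2 = (5.1/2)^2 = 2.55^2 = 6.5025
Crown area = 3.141593 * 6.5025 = 20.4282 m^2
N * area / 10000 * 100 = 331 * 20.4282 / 10000 * 100 = 67.6173
CC = min(100, 67.6173) = 67.6173 ≈ 67.6%

67.6%


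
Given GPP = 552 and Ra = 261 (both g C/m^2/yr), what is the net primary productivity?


NPP = GPP - Ra = 552 - 261 = 291 g C/m^2/yr

291 g C/m^2/yr


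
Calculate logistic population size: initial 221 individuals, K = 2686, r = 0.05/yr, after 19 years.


(K - N0)/N0 = (2686 - 221)/221 = 2465/221 = 11.1538
r*t = 0.05 * 19 = 0.95; exp(-0.95) = 0.386741
11.1538 * 0.386741 = 4.31363
1 + 4.31363 = 5.31363
N = 2686 / 5.31363 = 505.492 ≈ 505

505


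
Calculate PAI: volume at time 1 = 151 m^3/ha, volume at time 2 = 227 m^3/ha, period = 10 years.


PAI = (V2 - V1) / period = (227 - 151) / 10 = 76 / 10 = 7.60 m^3/ha/yr

7.60 m^3/ha/yr


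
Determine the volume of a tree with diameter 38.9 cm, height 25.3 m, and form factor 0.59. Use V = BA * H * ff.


(D/200)^2 = (38.9/200)^2 = 0.1945^2 = 0.03783025
BA = 3.141593 * 0.03783025 = 0.118847 m^2
V = 0.118847 * 25.3 * 0.59 = 1.77403 ≈ 1.774 m^3

1.774 m^3


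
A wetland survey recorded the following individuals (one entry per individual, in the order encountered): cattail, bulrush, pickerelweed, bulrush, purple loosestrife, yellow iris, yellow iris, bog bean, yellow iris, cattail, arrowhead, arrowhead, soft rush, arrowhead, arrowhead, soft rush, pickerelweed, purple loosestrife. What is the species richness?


Total individuals logged = 18
Distinct species (count of individuals): cattail (2), bulrush (2), pickerelweed (2), purple loosestrife (2), yellow iris (3), bog bean (1), arrowhead (4), soft rush (2)
Species richness = number of distinct species = 8

8


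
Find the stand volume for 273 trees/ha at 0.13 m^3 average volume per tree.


V_stand = 273 * 0.13 = 35.49 ≈ 35.5 m^3/ha

35.5 m^3/ha


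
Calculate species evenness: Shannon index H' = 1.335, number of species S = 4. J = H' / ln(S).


ln(4) = 1.38629
J = H' / ln(S) = 1.335 / 1.38629 = 0.963002 ≈ 0.9630

0.9630


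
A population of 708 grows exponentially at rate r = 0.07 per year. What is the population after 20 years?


r*t = 0.07 * 20 = 1.4
exp(1.4) = 4.05520
N = 708 * 4.05520 = 2871.08 ≈ 2871

2871


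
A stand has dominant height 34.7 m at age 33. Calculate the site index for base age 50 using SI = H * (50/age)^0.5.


50/33 = 1.51515
(1.51515)^0.5 = 1.23091
SI = 34.7 * 1.23091 = 42.7126 ≈ 42.7 m

42.7 m


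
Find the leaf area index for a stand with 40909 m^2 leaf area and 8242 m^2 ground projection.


LAI = 40909 / 8242 = 4.9635 ≈ 4.96

4.96


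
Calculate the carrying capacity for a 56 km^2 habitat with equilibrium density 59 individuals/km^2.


K = 59 * 56 = 3304 individuals

3304 individuals


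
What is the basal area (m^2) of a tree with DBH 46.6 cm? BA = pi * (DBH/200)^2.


D/200 = 46.6/200 = 0.233 m
(D/200)^2 = 0.233^2 = 0.054289
BA = 3.141593 * 0.054289 = 0.170554 ≈ 0.1706 m^2

0.1706 m^2


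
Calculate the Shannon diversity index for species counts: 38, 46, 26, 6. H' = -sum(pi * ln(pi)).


Total N = 38 + 46 + 26 + 6 = 116
Per-species terms:
  p = 38/116 = 0.327586; ln(p) = -1.116005; p*ln(p) = 0.327586 * (-1.116005) = -0.365588
  p = 46/116 = 0.396552; ln(p) = -0.924948; p*ln(p) = 0.396552 * (-0.924948) = -0.366790
  p = 26/116 = 0.224138; ln(p) = -1.495493; p*ln(p) = 0.224138 * (-1.495493) = -0.335197
  p = 6/116 = 0.051724; ln(p) = -2.961833; p*ln(p) = 0.051724 * (-2.961833) = -0.153198
sum(p*ln(p)) = (-0.365588) + (-0.366790) + (-0.335197) + (-0.153198) = -1.220773
H' = -(-1.220773) = 1.220773 ≈ 1.2208

1.2208


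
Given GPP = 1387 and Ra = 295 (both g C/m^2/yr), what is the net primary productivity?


NPP = GPP - Ra = 1387 - 295 = 1092 g C/m^2/yr

1092 g C/m^2/yr


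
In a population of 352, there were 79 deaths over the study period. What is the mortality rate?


Mortality rate = 79 / 352 = 0.224432 ≈ 0.2244

0.2244


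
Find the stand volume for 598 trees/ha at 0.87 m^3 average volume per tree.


V_stand = 598 * 0.87 = 520.26 ≈ 520.3 m^3/ha

520.3 m^3/ha


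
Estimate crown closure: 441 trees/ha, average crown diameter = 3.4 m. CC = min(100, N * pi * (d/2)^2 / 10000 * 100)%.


(d/2)^2 = (3.4/2)^2 = 1.7^2 = 2.89
Crown area = 3.141593 * 2.89 = 9.07920 m^2
N * area / 10000 * 100 = 441 * 9.07920 / 10000 * 100 = 40.0393
CC = min(100, 40.0393) = 40.0393 ≈ 40.0%

40.0%


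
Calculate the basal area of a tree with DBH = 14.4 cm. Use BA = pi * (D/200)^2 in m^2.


D/200 = 14.4/200 = 0.072 m
(D/200)^2 = 0.072^2 = 0.005184
BA = 3.141593 * 0.005184 = 0.0162860 ≈ 0.0163 m^2

0.0163 m^2


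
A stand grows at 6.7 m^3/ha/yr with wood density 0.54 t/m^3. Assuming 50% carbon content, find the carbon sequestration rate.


C = 6.7 * 0.54 * 0.5 = 1.809 ≈ 1.81 t C/ha/yr

1.81 t C/ha/yr


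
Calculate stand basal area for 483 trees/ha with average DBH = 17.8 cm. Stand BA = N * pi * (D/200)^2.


(D/200)^2 = (17.8/200)^2 = 0.089^2 = 0.007921
Individual BA = 3.141593 * 0.007921 = 0.0248846 m^2
Stand BA = 483 * 0.0248846 = 12.0193 ≈ 12.02 m^2/ha

12.02 m^2/ha


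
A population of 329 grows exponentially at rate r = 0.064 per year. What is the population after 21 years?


r*t = 0.064 * 21 = 1.344
exp(1.344) = 3.83435
N = 329 * 3.83435 = 1261.50 ≈ 1262

1262


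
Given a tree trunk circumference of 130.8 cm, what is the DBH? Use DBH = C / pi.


DBH = C / pi = 130.8 / 3.141593 = 41.6349 ≈ 41.63 cm

41.63 cm


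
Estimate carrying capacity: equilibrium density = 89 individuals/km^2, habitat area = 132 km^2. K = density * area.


K = 89 * 132 = 11748 individuals

11748 individuals


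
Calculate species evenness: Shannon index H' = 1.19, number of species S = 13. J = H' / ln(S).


ln(13) = 2.56495
J = H' / ln(S) = 1.19 / 2.56495 = 0.463947 ≈ 0.4639

0.4639


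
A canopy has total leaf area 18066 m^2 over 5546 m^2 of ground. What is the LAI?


LAI = 18066 / 5546 = 3.2575 ≈ 3.26

3.26


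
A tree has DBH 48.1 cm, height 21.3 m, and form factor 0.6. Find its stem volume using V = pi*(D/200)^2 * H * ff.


(D/200)^2 = (48.1/200)^2 = 0.2405^2 = 0.05784025
BA = 3.141593 * 0.05784025 = 0.181711 m^2
V = 0.181711 * 21.3 * 0.6 = 2.32227 ≈ 2.322 m^3

2.322 m^3


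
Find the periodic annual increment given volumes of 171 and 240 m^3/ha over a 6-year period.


PAI = (V2 - V1) / period = (240 - 171) / 6 = 69 / 6 = 11.50 m^3/ha/yr

11.50 m^3/ha/yr


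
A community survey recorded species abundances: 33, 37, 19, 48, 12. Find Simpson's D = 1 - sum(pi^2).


Total N = 33 + 37 + 19 + 48 + 12 = 149
Per-species terms:
  p = 33/149 = 0.221477; p^2 = 0.221477^2 = 0.049052
  p = 37/149 = 0.248322; p^2 = 0.248322^2 = 0.061664
  p = 19/149 = 0.127517; p^2 = 0.127517^2 = 0.016261
  p = 48/149 = 0.322148; p^2 = 0.322148^2 = 0.103779
  p = 12/149 = 0.080537; p^2 = 0.080537^2 = 0.006486
sum(p^2) = 0.049052 + 0.061664 + 0.016261 + 0.103779 + 0.006486 = 0.237242
D = 1 - 0.237242 = 0.762758 ≈ 0.7628

0.7628


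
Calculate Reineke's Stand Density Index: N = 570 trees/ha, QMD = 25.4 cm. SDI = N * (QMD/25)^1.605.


QMD/25 = 25.4/25 = 1.016
(1.016)^1.605 = exp(1.605 * ln(1.016)) = exp(1.605 * 0.0158733) = exp(0.0254766) = 1.02580
SDI = 570 * 1.02580 = 584.706 ≈ 585

585


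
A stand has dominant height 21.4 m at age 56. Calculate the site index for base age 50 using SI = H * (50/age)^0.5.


50/56 = 0.892857
(0.892857)^0.5 = 0.944911
SI = 21.4 * 0.944911 = 20.2211 ≈ 20.2 m

20.2 m


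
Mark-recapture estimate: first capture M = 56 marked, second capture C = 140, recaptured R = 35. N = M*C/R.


N = M * C / R = 56 * 140 / 35 = 7840 / 35 = 224

224 individuals


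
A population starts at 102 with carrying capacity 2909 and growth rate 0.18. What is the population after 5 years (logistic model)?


(K - N0)/N0 = (2909 - 102)/102 = 2807/102 = 27.5196
r*t = 0.18 * 5 = 0.9; exp(-0.9) = 0.406570
27.5196 * 0.406570 = 11.1886
1 + 11.1886 = 12.1886
N = 2909 / 12.1886 = 238.666 ≈ 239

239


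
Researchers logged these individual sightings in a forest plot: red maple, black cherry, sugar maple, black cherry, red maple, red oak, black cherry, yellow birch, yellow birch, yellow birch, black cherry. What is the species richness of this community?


Total individuals logged = 11
Distinct species (count of individuals): red maple (2), black cherry (4), sugar maple (1), red oak (1), yellow birch (3)
Species richness = number of distinct species = 5

5


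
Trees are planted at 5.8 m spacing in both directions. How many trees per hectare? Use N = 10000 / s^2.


N = 10000 / 5.8^2 = 10000 / 33.64 = 297.265 ≈ 297 trees/ha

297 trees/ha


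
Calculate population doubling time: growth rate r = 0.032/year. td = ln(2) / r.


td = ln(2) / 0.032 = 0.693147 / 0.032 = 21.6608 ≈ 21.7 years

21.7 years


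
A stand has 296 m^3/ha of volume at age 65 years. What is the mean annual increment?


MAI = 296 / 65 = 4.5538 ≈ 4.55 m^3/ha/yr

4.55 m^3/ha/yr


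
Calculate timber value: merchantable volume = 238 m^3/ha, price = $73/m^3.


Value = 238 * 73 = $17374/ha

$17374/ha


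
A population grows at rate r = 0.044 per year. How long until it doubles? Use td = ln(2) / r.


td = ln(2) / 0.044 = 0.693147 / 0.044 = 15.7533 ≈ 15.8 years

15.8 years


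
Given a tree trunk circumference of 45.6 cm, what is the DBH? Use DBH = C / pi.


DBH = C / pi = 45.6 / 3.141593 = 14.5149 ≈ 14.51 cm

14.51 cm


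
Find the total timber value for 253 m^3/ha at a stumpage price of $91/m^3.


Value = 253 * 91 = $23023/ha

$23023/ha


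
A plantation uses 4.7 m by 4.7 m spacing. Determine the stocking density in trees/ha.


N = 10000 / 4.7^2 = 10000 / 22.09 = 452.694 ≈ 453 trees/ha

453 trees/ha


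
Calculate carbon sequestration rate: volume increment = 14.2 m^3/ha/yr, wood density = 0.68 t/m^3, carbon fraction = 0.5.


C = 14.2 * 0.68 * 0.5 = 4.828 ≈ 4.83 t C/ha/yr

4.83 t C/ha/yr


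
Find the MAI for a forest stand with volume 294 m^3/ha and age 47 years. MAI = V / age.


MAI = 294 / 47 = 6.2553 ≈ 6.26 m^3/ha/yr

6.26 m^3/ha/yr


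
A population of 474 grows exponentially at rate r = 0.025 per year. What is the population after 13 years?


r*t = 0.025 * 13 = 0.325
exp(0.325) = 1.38403
N = 474 * 1.38403 = 656.030 ≈ 656

656


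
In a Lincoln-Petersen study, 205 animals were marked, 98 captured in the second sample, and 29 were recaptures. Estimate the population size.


N = M * C / R = 205 * 98 / 29 = 20090 / 29 = 692.76 ≈ 693

693 individuals


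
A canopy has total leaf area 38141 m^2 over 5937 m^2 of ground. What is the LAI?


LAI = 38141 / 5937 = 6.4243 ≈ 6.42

6.42


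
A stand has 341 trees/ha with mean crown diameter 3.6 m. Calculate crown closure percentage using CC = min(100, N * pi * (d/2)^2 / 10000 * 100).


(d/2)^2 = (3.6/2)^2 = 1.8^2 = 3.24
Crown area = 3.141593 * 3.24 = 10.1788 m^2
N * area / 10000 * 100 = 341 * 10.1788 / 10000 * 100 = 34.7097
CC = min(100, 34.7097) = 34.7097 ≈ 34.7%

34.7%
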